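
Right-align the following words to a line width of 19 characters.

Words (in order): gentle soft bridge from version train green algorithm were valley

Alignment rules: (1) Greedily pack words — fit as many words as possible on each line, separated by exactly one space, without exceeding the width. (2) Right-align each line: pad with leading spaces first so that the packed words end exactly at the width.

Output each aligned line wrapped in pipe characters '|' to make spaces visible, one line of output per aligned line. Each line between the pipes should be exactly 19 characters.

Line 1: ['gentle', 'soft', 'bridge'] (min_width=18, slack=1)
Line 2: ['from', 'version', 'train'] (min_width=18, slack=1)
Line 3: ['green', 'algorithm'] (min_width=15, slack=4)
Line 4: ['were', 'valley'] (min_width=11, slack=8)

Answer: | gentle soft bridge|
| from version train|
|    green algorithm|
|        were valley|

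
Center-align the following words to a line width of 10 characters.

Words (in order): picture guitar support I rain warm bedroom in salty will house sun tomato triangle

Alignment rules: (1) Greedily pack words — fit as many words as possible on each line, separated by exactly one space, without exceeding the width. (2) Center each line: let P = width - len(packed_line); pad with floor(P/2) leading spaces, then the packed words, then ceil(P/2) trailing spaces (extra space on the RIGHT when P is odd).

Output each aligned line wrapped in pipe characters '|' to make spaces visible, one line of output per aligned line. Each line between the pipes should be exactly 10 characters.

Answer: | picture  |
|  guitar  |
|support I |
|rain warm |
|bedroom in|
|salty will|
|house sun |
|  tomato  |
| triangle |

Derivation:
Line 1: ['picture'] (min_width=7, slack=3)
Line 2: ['guitar'] (min_width=6, slack=4)
Line 3: ['support', 'I'] (min_width=9, slack=1)
Line 4: ['rain', 'warm'] (min_width=9, slack=1)
Line 5: ['bedroom', 'in'] (min_width=10, slack=0)
Line 6: ['salty', 'will'] (min_width=10, slack=0)
Line 7: ['house', 'sun'] (min_width=9, slack=1)
Line 8: ['tomato'] (min_width=6, slack=4)
Line 9: ['triangle'] (min_width=8, slack=2)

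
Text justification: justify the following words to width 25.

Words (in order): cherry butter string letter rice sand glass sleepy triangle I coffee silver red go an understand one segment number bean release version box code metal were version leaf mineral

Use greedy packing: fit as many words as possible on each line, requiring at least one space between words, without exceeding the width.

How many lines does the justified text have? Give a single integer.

Line 1: ['cherry', 'butter', 'string'] (min_width=20, slack=5)
Line 2: ['letter', 'rice', 'sand', 'glass'] (min_width=22, slack=3)
Line 3: ['sleepy', 'triangle', 'I', 'coffee'] (min_width=24, slack=1)
Line 4: ['silver', 'red', 'go', 'an'] (min_width=16, slack=9)
Line 5: ['understand', 'one', 'segment'] (min_width=22, slack=3)
Line 6: ['number', 'bean', 'release'] (min_width=19, slack=6)
Line 7: ['version', 'box', 'code', 'metal'] (min_width=22, slack=3)
Line 8: ['were', 'version', 'leaf', 'mineral'] (min_width=25, slack=0)
Total lines: 8

Answer: 8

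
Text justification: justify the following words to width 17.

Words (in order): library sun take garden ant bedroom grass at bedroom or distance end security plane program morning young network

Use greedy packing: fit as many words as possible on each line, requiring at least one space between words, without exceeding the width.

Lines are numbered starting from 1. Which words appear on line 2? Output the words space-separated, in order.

Line 1: ['library', 'sun', 'take'] (min_width=16, slack=1)
Line 2: ['garden', 'ant'] (min_width=10, slack=7)
Line 3: ['bedroom', 'grass', 'at'] (min_width=16, slack=1)
Line 4: ['bedroom', 'or'] (min_width=10, slack=7)
Line 5: ['distance', 'end'] (min_width=12, slack=5)
Line 6: ['security', 'plane'] (min_width=14, slack=3)
Line 7: ['program', 'morning'] (min_width=15, slack=2)
Line 8: ['young', 'network'] (min_width=13, slack=4)

Answer: garden ant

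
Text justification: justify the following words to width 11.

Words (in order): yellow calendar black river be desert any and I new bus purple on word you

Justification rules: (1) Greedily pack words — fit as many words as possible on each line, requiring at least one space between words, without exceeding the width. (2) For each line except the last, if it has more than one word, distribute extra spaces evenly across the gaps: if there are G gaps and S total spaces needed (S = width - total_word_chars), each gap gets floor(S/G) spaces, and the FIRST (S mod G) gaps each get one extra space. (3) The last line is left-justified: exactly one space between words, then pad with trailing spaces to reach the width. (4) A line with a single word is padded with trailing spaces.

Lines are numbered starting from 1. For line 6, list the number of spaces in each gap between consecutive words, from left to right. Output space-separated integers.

Answer: 5

Derivation:
Line 1: ['yellow'] (min_width=6, slack=5)
Line 2: ['calendar'] (min_width=8, slack=3)
Line 3: ['black', 'river'] (min_width=11, slack=0)
Line 4: ['be', 'desert'] (min_width=9, slack=2)
Line 5: ['any', 'and', 'I'] (min_width=9, slack=2)
Line 6: ['new', 'bus'] (min_width=7, slack=4)
Line 7: ['purple', 'on'] (min_width=9, slack=2)
Line 8: ['word', 'you'] (min_width=8, slack=3)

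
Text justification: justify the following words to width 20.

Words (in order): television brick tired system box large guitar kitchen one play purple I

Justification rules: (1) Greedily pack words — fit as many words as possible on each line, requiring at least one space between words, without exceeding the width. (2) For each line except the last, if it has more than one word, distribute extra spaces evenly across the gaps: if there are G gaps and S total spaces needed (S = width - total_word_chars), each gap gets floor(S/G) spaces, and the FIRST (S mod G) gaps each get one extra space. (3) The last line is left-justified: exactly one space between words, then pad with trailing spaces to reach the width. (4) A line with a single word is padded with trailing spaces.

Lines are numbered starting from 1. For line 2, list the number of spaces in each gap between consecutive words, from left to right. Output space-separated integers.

Answer: 3 3

Derivation:
Line 1: ['television', 'brick'] (min_width=16, slack=4)
Line 2: ['tired', 'system', 'box'] (min_width=16, slack=4)
Line 3: ['large', 'guitar', 'kitchen'] (min_width=20, slack=0)
Line 4: ['one', 'play', 'purple', 'I'] (min_width=17, slack=3)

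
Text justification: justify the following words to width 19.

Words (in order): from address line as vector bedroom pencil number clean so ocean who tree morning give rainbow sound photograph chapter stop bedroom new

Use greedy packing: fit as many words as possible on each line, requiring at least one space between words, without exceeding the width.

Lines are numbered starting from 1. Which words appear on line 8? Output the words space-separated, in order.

Answer: stop bedroom new

Derivation:
Line 1: ['from', 'address', 'line'] (min_width=17, slack=2)
Line 2: ['as', 'vector', 'bedroom'] (min_width=17, slack=2)
Line 3: ['pencil', 'number', 'clean'] (min_width=19, slack=0)
Line 4: ['so', 'ocean', 'who', 'tree'] (min_width=17, slack=2)
Line 5: ['morning', 'give'] (min_width=12, slack=7)
Line 6: ['rainbow', 'sound'] (min_width=13, slack=6)
Line 7: ['photograph', 'chapter'] (min_width=18, slack=1)
Line 8: ['stop', 'bedroom', 'new'] (min_width=16, slack=3)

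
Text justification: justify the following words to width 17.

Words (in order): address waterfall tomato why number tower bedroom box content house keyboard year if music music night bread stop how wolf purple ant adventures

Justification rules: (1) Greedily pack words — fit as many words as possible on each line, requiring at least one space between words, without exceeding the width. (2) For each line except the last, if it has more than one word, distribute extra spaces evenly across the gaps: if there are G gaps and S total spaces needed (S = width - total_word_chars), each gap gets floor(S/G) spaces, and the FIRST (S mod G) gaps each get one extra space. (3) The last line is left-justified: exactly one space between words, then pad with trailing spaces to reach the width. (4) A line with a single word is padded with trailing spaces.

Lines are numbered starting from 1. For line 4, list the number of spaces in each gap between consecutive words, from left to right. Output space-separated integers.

Line 1: ['address', 'waterfall'] (min_width=17, slack=0)
Line 2: ['tomato', 'why', 'number'] (min_width=17, slack=0)
Line 3: ['tower', 'bedroom', 'box'] (min_width=17, slack=0)
Line 4: ['content', 'house'] (min_width=13, slack=4)
Line 5: ['keyboard', 'year', 'if'] (min_width=16, slack=1)
Line 6: ['music', 'music', 'night'] (min_width=17, slack=0)
Line 7: ['bread', 'stop', 'how'] (min_width=14, slack=3)
Line 8: ['wolf', 'purple', 'ant'] (min_width=15, slack=2)
Line 9: ['adventures'] (min_width=10, slack=7)

Answer: 5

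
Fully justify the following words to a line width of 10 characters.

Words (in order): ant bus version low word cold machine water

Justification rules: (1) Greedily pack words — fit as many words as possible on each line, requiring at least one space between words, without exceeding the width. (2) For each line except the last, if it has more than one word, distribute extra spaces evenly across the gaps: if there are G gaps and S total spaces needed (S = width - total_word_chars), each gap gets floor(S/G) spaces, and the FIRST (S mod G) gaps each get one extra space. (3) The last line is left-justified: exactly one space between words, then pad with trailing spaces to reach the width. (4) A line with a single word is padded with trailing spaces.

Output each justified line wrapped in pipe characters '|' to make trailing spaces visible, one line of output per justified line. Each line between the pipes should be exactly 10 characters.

Answer: |ant    bus|
|version   |
|low   word|
|cold      |
|machine   |
|water     |

Derivation:
Line 1: ['ant', 'bus'] (min_width=7, slack=3)
Line 2: ['version'] (min_width=7, slack=3)
Line 3: ['low', 'word'] (min_width=8, slack=2)
Line 4: ['cold'] (min_width=4, slack=6)
Line 5: ['machine'] (min_width=7, slack=3)
Line 6: ['water'] (min_width=5, slack=5)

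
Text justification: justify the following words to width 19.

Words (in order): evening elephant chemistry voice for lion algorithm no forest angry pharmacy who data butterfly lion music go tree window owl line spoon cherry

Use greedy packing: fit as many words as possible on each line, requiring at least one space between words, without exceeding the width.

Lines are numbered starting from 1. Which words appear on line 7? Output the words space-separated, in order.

Answer: music go tree

Derivation:
Line 1: ['evening', 'elephant'] (min_width=16, slack=3)
Line 2: ['chemistry', 'voice', 'for'] (min_width=19, slack=0)
Line 3: ['lion', 'algorithm', 'no'] (min_width=17, slack=2)
Line 4: ['forest', 'angry'] (min_width=12, slack=7)
Line 5: ['pharmacy', 'who', 'data'] (min_width=17, slack=2)
Line 6: ['butterfly', 'lion'] (min_width=14, slack=5)
Line 7: ['music', 'go', 'tree'] (min_width=13, slack=6)
Line 8: ['window', 'owl', 'line'] (min_width=15, slack=4)
Line 9: ['spoon', 'cherry'] (min_width=12, slack=7)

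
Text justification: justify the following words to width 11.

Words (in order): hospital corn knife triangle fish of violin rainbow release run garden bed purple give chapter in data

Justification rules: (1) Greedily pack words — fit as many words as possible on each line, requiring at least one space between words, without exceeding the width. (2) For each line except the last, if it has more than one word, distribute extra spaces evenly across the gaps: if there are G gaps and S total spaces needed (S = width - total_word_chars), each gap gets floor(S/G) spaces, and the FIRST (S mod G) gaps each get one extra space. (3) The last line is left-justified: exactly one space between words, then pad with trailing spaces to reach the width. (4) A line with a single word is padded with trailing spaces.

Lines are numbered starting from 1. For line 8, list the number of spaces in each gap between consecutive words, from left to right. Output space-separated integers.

Answer: 2

Derivation:
Line 1: ['hospital'] (min_width=8, slack=3)
Line 2: ['corn', 'knife'] (min_width=10, slack=1)
Line 3: ['triangle'] (min_width=8, slack=3)
Line 4: ['fish', 'of'] (min_width=7, slack=4)
Line 5: ['violin'] (min_width=6, slack=5)
Line 6: ['rainbow'] (min_width=7, slack=4)
Line 7: ['release', 'run'] (min_width=11, slack=0)
Line 8: ['garden', 'bed'] (min_width=10, slack=1)
Line 9: ['purple', 'give'] (min_width=11, slack=0)
Line 10: ['chapter', 'in'] (min_width=10, slack=1)
Line 11: ['data'] (min_width=4, slack=7)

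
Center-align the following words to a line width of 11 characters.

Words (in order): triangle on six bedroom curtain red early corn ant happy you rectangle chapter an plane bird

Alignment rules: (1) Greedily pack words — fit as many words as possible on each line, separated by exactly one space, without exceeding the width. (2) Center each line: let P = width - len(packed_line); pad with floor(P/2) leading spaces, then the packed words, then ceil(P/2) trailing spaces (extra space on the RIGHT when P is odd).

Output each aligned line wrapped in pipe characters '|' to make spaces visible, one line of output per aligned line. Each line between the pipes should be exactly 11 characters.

Answer: |triangle on|
|six bedroom|
|curtain red|
|early corn |
| ant happy |
|    you    |
| rectangle |
|chapter an |
|plane bird |

Derivation:
Line 1: ['triangle', 'on'] (min_width=11, slack=0)
Line 2: ['six', 'bedroom'] (min_width=11, slack=0)
Line 3: ['curtain', 'red'] (min_width=11, slack=0)
Line 4: ['early', 'corn'] (min_width=10, slack=1)
Line 5: ['ant', 'happy'] (min_width=9, slack=2)
Line 6: ['you'] (min_width=3, slack=8)
Line 7: ['rectangle'] (min_width=9, slack=2)
Line 8: ['chapter', 'an'] (min_width=10, slack=1)
Line 9: ['plane', 'bird'] (min_width=10, slack=1)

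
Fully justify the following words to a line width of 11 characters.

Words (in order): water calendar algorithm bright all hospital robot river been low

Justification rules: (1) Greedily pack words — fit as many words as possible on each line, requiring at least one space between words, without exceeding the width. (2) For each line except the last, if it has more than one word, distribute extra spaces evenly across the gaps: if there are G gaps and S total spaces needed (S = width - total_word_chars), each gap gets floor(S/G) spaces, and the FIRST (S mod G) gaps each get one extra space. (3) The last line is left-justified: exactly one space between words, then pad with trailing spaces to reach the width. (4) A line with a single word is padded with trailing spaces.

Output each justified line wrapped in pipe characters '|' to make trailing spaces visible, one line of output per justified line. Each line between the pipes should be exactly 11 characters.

Answer: |water      |
|calendar   |
|algorithm  |
|bright  all|
|hospital   |
|robot river|
|been low   |

Derivation:
Line 1: ['water'] (min_width=5, slack=6)
Line 2: ['calendar'] (min_width=8, slack=3)
Line 3: ['algorithm'] (min_width=9, slack=2)
Line 4: ['bright', 'all'] (min_width=10, slack=1)
Line 5: ['hospital'] (min_width=8, slack=3)
Line 6: ['robot', 'river'] (min_width=11, slack=0)
Line 7: ['been', 'low'] (min_width=8, slack=3)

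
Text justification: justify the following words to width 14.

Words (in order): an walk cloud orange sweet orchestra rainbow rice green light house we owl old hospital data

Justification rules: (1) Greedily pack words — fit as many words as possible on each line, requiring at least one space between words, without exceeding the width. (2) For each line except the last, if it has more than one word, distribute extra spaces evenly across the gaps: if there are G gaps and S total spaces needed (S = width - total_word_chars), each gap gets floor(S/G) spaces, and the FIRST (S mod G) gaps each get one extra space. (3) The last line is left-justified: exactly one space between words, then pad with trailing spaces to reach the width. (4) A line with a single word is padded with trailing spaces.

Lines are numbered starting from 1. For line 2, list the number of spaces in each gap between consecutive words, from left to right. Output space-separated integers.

Answer: 3

Derivation:
Line 1: ['an', 'walk', 'cloud'] (min_width=13, slack=1)
Line 2: ['orange', 'sweet'] (min_width=12, slack=2)
Line 3: ['orchestra'] (min_width=9, slack=5)
Line 4: ['rainbow', 'rice'] (min_width=12, slack=2)
Line 5: ['green', 'light'] (min_width=11, slack=3)
Line 6: ['house', 'we', 'owl'] (min_width=12, slack=2)
Line 7: ['old', 'hospital'] (min_width=12, slack=2)
Line 8: ['data'] (min_width=4, slack=10)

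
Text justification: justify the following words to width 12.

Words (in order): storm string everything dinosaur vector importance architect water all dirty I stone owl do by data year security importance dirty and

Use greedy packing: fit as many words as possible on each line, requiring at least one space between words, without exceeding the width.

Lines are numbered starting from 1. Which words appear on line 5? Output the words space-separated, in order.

Answer: importance

Derivation:
Line 1: ['storm', 'string'] (min_width=12, slack=0)
Line 2: ['everything'] (min_width=10, slack=2)
Line 3: ['dinosaur'] (min_width=8, slack=4)
Line 4: ['vector'] (min_width=6, slack=6)
Line 5: ['importance'] (min_width=10, slack=2)
Line 6: ['architect'] (min_width=9, slack=3)
Line 7: ['water', 'all'] (min_width=9, slack=3)
Line 8: ['dirty', 'I'] (min_width=7, slack=5)
Line 9: ['stone', 'owl', 'do'] (min_width=12, slack=0)
Line 10: ['by', 'data', 'year'] (min_width=12, slack=0)
Line 11: ['security'] (min_width=8, slack=4)
Line 12: ['importance'] (min_width=10, slack=2)
Line 13: ['dirty', 'and'] (min_width=9, slack=3)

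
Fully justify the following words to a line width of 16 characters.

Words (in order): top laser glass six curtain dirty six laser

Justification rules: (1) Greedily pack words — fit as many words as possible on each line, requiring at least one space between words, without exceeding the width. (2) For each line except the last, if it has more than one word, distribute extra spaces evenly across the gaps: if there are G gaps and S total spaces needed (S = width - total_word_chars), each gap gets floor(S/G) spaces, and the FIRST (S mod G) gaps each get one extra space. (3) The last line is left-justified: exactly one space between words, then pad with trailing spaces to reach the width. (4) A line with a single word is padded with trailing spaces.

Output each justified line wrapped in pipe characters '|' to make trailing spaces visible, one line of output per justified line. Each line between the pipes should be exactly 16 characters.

Line 1: ['top', 'laser', 'glass'] (min_width=15, slack=1)
Line 2: ['six', 'curtain'] (min_width=11, slack=5)
Line 3: ['dirty', 'six', 'laser'] (min_width=15, slack=1)

Answer: |top  laser glass|
|six      curtain|
|dirty six laser |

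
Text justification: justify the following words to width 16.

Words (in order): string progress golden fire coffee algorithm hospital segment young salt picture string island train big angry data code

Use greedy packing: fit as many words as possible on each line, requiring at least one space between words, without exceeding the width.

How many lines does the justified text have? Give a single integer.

Line 1: ['string', 'progress'] (min_width=15, slack=1)
Line 2: ['golden', 'fire'] (min_width=11, slack=5)
Line 3: ['coffee', 'algorithm'] (min_width=16, slack=0)
Line 4: ['hospital', 'segment'] (min_width=16, slack=0)
Line 5: ['young', 'salt'] (min_width=10, slack=6)
Line 6: ['picture', 'string'] (min_width=14, slack=2)
Line 7: ['island', 'train', 'big'] (min_width=16, slack=0)
Line 8: ['angry', 'data', 'code'] (min_width=15, slack=1)
Total lines: 8

Answer: 8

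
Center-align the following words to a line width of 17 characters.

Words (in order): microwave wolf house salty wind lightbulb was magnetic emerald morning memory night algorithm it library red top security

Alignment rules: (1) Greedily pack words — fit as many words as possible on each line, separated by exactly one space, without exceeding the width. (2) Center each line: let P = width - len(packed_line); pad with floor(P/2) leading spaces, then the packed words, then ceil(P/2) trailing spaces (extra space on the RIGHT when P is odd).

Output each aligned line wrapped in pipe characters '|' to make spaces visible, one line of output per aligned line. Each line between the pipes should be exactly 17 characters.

Line 1: ['microwave', 'wolf'] (min_width=14, slack=3)
Line 2: ['house', 'salty', 'wind'] (min_width=16, slack=1)
Line 3: ['lightbulb', 'was'] (min_width=13, slack=4)
Line 4: ['magnetic', 'emerald'] (min_width=16, slack=1)
Line 5: ['morning', 'memory'] (min_width=14, slack=3)
Line 6: ['night', 'algorithm'] (min_width=15, slack=2)
Line 7: ['it', 'library', 'red'] (min_width=14, slack=3)
Line 8: ['top', 'security'] (min_width=12, slack=5)

Answer: | microwave wolf  |
|house salty wind |
|  lightbulb was  |
|magnetic emerald |
| morning memory  |
| night algorithm |
| it library red  |
|  top security   |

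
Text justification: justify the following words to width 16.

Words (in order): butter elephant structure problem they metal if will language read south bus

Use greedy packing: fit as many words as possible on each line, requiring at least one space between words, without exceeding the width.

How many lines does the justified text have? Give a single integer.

Answer: 6

Derivation:
Line 1: ['butter', 'elephant'] (min_width=15, slack=1)
Line 2: ['structure'] (min_width=9, slack=7)
Line 3: ['problem', 'they'] (min_width=12, slack=4)
Line 4: ['metal', 'if', 'will'] (min_width=13, slack=3)
Line 5: ['language', 'read'] (min_width=13, slack=3)
Line 6: ['south', 'bus'] (min_width=9, slack=7)
Total lines: 6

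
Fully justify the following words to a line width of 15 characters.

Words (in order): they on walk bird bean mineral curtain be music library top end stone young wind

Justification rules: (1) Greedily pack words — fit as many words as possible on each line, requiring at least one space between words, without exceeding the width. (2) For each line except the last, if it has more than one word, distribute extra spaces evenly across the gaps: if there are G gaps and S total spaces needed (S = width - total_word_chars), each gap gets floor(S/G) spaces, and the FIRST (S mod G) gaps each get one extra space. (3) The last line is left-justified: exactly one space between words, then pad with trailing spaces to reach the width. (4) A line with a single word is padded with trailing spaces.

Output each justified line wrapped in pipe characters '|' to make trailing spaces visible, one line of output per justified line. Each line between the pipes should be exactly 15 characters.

Line 1: ['they', 'on', 'walk'] (min_width=12, slack=3)
Line 2: ['bird', 'bean'] (min_width=9, slack=6)
Line 3: ['mineral', 'curtain'] (min_width=15, slack=0)
Line 4: ['be', 'music'] (min_width=8, slack=7)
Line 5: ['library', 'top', 'end'] (min_width=15, slack=0)
Line 6: ['stone', 'young'] (min_width=11, slack=4)
Line 7: ['wind'] (min_width=4, slack=11)

Answer: |they   on  walk|
|bird       bean|
|mineral curtain|
|be        music|
|library top end|
|stone     young|
|wind           |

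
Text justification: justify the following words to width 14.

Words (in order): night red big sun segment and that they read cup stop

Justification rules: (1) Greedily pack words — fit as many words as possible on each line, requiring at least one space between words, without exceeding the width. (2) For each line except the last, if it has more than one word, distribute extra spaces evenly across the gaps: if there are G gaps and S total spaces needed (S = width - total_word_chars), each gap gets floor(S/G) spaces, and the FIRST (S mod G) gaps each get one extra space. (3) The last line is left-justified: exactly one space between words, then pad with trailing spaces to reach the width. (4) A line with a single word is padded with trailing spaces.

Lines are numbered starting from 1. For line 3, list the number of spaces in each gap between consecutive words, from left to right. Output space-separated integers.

Line 1: ['night', 'red', 'big'] (min_width=13, slack=1)
Line 2: ['sun', 'segment'] (min_width=11, slack=3)
Line 3: ['and', 'that', 'they'] (min_width=13, slack=1)
Line 4: ['read', 'cup', 'stop'] (min_width=13, slack=1)

Answer: 2 1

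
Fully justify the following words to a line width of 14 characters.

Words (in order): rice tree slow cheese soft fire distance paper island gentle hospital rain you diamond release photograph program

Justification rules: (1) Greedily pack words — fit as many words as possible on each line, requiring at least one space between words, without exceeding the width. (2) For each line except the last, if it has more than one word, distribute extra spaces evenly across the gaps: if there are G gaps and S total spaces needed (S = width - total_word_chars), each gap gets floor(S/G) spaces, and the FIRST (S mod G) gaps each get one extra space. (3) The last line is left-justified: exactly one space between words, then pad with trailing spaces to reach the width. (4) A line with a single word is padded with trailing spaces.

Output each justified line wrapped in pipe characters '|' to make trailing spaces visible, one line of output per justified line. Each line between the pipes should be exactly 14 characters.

Line 1: ['rice', 'tree', 'slow'] (min_width=14, slack=0)
Line 2: ['cheese', 'soft'] (min_width=11, slack=3)
Line 3: ['fire', 'distance'] (min_width=13, slack=1)
Line 4: ['paper', 'island'] (min_width=12, slack=2)
Line 5: ['gentle'] (min_width=6, slack=8)
Line 6: ['hospital', 'rain'] (min_width=13, slack=1)
Line 7: ['you', 'diamond'] (min_width=11, slack=3)
Line 8: ['release'] (min_width=7, slack=7)
Line 9: ['photograph'] (min_width=10, slack=4)
Line 10: ['program'] (min_width=7, slack=7)

Answer: |rice tree slow|
|cheese    soft|
|fire  distance|
|paper   island|
|gentle        |
|hospital  rain|
|you    diamond|
|release       |
|photograph    |
|program       |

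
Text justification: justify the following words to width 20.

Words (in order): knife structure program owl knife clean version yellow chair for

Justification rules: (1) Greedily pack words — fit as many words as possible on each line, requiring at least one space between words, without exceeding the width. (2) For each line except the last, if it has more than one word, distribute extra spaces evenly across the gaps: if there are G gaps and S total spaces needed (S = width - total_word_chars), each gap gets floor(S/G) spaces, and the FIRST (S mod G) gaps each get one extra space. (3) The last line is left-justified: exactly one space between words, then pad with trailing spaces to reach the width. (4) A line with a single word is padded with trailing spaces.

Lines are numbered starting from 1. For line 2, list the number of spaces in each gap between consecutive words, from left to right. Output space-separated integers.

Answer: 3 2

Derivation:
Line 1: ['knife', 'structure'] (min_width=15, slack=5)
Line 2: ['program', 'owl', 'knife'] (min_width=17, slack=3)
Line 3: ['clean', 'version', 'yellow'] (min_width=20, slack=0)
Line 4: ['chair', 'for'] (min_width=9, slack=11)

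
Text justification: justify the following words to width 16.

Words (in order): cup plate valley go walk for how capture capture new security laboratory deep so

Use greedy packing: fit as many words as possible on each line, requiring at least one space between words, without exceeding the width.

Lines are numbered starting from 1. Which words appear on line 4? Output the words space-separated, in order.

Line 1: ['cup', 'plate', 'valley'] (min_width=16, slack=0)
Line 2: ['go', 'walk', 'for', 'how'] (min_width=15, slack=1)
Line 3: ['capture', 'capture'] (min_width=15, slack=1)
Line 4: ['new', 'security'] (min_width=12, slack=4)
Line 5: ['laboratory', 'deep'] (min_width=15, slack=1)
Line 6: ['so'] (min_width=2, slack=14)

Answer: new security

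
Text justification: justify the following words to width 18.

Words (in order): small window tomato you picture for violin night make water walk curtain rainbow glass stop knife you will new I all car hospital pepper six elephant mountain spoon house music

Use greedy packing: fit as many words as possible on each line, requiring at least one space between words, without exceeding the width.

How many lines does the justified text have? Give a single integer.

Line 1: ['small', 'window'] (min_width=12, slack=6)
Line 2: ['tomato', 'you', 'picture'] (min_width=18, slack=0)
Line 3: ['for', 'violin', 'night'] (min_width=16, slack=2)
Line 4: ['make', 'water', 'walk'] (min_width=15, slack=3)
Line 5: ['curtain', 'rainbow'] (min_width=15, slack=3)
Line 6: ['glass', 'stop', 'knife'] (min_width=16, slack=2)
Line 7: ['you', 'will', 'new', 'I', 'all'] (min_width=18, slack=0)
Line 8: ['car', 'hospital'] (min_width=12, slack=6)
Line 9: ['pepper', 'six'] (min_width=10, slack=8)
Line 10: ['elephant', 'mountain'] (min_width=17, slack=1)
Line 11: ['spoon', 'house', 'music'] (min_width=17, slack=1)
Total lines: 11

Answer: 11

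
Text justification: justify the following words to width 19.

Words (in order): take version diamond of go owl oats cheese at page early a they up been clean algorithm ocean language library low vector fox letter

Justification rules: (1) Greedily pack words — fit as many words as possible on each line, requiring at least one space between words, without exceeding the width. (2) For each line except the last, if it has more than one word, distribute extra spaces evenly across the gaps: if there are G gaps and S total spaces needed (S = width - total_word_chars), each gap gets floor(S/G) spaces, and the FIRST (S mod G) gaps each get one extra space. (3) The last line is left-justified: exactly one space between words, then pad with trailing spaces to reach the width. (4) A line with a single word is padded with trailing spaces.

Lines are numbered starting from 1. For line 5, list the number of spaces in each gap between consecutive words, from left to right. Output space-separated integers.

Line 1: ['take', 'version'] (min_width=12, slack=7)
Line 2: ['diamond', 'of', 'go', 'owl'] (min_width=17, slack=2)
Line 3: ['oats', 'cheese', 'at', 'page'] (min_width=19, slack=0)
Line 4: ['early', 'a', 'they', 'up'] (min_width=15, slack=4)
Line 5: ['been', 'clean'] (min_width=10, slack=9)
Line 6: ['algorithm', 'ocean'] (min_width=15, slack=4)
Line 7: ['language', 'library'] (min_width=16, slack=3)
Line 8: ['low', 'vector', 'fox'] (min_width=14, slack=5)
Line 9: ['letter'] (min_width=6, slack=13)

Answer: 10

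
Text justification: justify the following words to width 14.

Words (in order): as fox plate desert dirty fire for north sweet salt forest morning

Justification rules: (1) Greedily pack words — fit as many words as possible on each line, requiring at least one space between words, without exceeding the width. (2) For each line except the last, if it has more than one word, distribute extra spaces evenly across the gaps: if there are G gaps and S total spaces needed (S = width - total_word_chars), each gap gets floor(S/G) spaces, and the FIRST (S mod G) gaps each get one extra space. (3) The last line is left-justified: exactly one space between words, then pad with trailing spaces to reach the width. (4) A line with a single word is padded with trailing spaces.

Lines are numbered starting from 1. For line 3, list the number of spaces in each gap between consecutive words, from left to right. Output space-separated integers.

Answer: 1 1

Derivation:
Line 1: ['as', 'fox', 'plate'] (min_width=12, slack=2)
Line 2: ['desert', 'dirty'] (min_width=12, slack=2)
Line 3: ['fire', 'for', 'north'] (min_width=14, slack=0)
Line 4: ['sweet', 'salt'] (min_width=10, slack=4)
Line 5: ['forest', 'morning'] (min_width=14, slack=0)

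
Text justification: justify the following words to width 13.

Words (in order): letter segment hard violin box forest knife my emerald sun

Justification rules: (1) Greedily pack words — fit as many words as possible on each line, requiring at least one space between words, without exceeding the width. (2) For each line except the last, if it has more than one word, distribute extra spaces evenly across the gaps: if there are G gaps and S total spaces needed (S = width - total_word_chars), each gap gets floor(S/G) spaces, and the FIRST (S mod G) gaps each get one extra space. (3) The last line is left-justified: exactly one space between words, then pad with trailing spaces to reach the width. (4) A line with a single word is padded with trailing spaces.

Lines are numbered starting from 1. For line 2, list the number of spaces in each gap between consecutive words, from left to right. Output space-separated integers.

Answer: 2

Derivation:
Line 1: ['letter'] (min_width=6, slack=7)
Line 2: ['segment', 'hard'] (min_width=12, slack=1)
Line 3: ['violin', 'box'] (min_width=10, slack=3)
Line 4: ['forest', 'knife'] (min_width=12, slack=1)
Line 5: ['my', 'emerald'] (min_width=10, slack=3)
Line 6: ['sun'] (min_width=3, slack=10)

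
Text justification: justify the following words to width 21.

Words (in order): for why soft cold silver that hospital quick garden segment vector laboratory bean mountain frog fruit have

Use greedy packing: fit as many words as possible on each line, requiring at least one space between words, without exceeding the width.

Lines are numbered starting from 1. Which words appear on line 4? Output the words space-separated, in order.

Line 1: ['for', 'why', 'soft', 'cold'] (min_width=17, slack=4)
Line 2: ['silver', 'that', 'hospital'] (min_width=20, slack=1)
Line 3: ['quick', 'garden', 'segment'] (min_width=20, slack=1)
Line 4: ['vector', 'laboratory'] (min_width=17, slack=4)
Line 5: ['bean', 'mountain', 'frog'] (min_width=18, slack=3)
Line 6: ['fruit', 'have'] (min_width=10, slack=11)

Answer: vector laboratory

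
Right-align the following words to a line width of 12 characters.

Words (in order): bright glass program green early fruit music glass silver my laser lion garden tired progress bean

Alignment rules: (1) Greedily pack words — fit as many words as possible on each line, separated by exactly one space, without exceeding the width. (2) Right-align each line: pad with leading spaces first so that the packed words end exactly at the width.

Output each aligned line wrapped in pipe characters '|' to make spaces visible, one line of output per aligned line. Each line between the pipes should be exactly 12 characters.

Answer: |bright glass|
|     program|
| green early|
| fruit music|
|glass silver|
|    my laser|
| lion garden|
|       tired|
|    progress|
|        bean|

Derivation:
Line 1: ['bright', 'glass'] (min_width=12, slack=0)
Line 2: ['program'] (min_width=7, slack=5)
Line 3: ['green', 'early'] (min_width=11, slack=1)
Line 4: ['fruit', 'music'] (min_width=11, slack=1)
Line 5: ['glass', 'silver'] (min_width=12, slack=0)
Line 6: ['my', 'laser'] (min_width=8, slack=4)
Line 7: ['lion', 'garden'] (min_width=11, slack=1)
Line 8: ['tired'] (min_width=5, slack=7)
Line 9: ['progress'] (min_width=8, slack=4)
Line 10: ['bean'] (min_width=4, slack=8)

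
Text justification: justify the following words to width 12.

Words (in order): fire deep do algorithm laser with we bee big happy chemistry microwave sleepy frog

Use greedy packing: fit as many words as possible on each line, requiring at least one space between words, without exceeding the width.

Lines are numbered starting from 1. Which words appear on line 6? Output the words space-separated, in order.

Line 1: ['fire', 'deep', 'do'] (min_width=12, slack=0)
Line 2: ['algorithm'] (min_width=9, slack=3)
Line 3: ['laser', 'with'] (min_width=10, slack=2)
Line 4: ['we', 'bee', 'big'] (min_width=10, slack=2)
Line 5: ['happy'] (min_width=5, slack=7)
Line 6: ['chemistry'] (min_width=9, slack=3)
Line 7: ['microwave'] (min_width=9, slack=3)
Line 8: ['sleepy', 'frog'] (min_width=11, slack=1)

Answer: chemistry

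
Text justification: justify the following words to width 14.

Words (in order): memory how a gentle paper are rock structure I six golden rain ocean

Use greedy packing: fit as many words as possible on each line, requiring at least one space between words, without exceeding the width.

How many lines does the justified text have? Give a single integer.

Line 1: ['memory', 'how', 'a'] (min_width=12, slack=2)
Line 2: ['gentle', 'paper'] (min_width=12, slack=2)
Line 3: ['are', 'rock'] (min_width=8, slack=6)
Line 4: ['structure', 'I'] (min_width=11, slack=3)
Line 5: ['six', 'golden'] (min_width=10, slack=4)
Line 6: ['rain', 'ocean'] (min_width=10, slack=4)
Total lines: 6

Answer: 6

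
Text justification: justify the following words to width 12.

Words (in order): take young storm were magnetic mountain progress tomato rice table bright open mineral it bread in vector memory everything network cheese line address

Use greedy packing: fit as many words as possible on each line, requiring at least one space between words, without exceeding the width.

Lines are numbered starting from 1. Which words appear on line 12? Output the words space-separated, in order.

Line 1: ['take', 'young'] (min_width=10, slack=2)
Line 2: ['storm', 'were'] (min_width=10, slack=2)
Line 3: ['magnetic'] (min_width=8, slack=4)
Line 4: ['mountain'] (min_width=8, slack=4)
Line 5: ['progress'] (min_width=8, slack=4)
Line 6: ['tomato', 'rice'] (min_width=11, slack=1)
Line 7: ['table', 'bright'] (min_width=12, slack=0)
Line 8: ['open', 'mineral'] (min_width=12, slack=0)
Line 9: ['it', 'bread', 'in'] (min_width=11, slack=1)
Line 10: ['vector'] (min_width=6, slack=6)
Line 11: ['memory'] (min_width=6, slack=6)
Line 12: ['everything'] (min_width=10, slack=2)
Line 13: ['network'] (min_width=7, slack=5)
Line 14: ['cheese', 'line'] (min_width=11, slack=1)
Line 15: ['address'] (min_width=7, slack=5)

Answer: everything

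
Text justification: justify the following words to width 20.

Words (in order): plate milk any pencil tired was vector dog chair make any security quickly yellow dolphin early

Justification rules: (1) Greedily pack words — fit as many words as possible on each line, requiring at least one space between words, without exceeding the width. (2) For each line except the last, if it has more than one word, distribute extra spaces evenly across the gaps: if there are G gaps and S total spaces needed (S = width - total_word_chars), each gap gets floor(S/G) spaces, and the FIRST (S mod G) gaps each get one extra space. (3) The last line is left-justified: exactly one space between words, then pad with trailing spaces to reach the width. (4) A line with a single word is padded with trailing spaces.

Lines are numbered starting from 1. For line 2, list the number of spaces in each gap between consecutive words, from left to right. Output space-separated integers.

Line 1: ['plate', 'milk', 'any'] (min_width=14, slack=6)
Line 2: ['pencil', 'tired', 'was'] (min_width=16, slack=4)
Line 3: ['vector', 'dog', 'chair'] (min_width=16, slack=4)
Line 4: ['make', 'any', 'security'] (min_width=17, slack=3)
Line 5: ['quickly', 'yellow'] (min_width=14, slack=6)
Line 6: ['dolphin', 'early'] (min_width=13, slack=7)

Answer: 3 3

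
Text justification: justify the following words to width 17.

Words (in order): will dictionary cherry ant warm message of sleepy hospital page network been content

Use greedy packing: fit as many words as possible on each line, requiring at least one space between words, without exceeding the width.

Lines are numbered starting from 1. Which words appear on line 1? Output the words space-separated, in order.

Answer: will dictionary

Derivation:
Line 1: ['will', 'dictionary'] (min_width=15, slack=2)
Line 2: ['cherry', 'ant', 'warm'] (min_width=15, slack=2)
Line 3: ['message', 'of', 'sleepy'] (min_width=17, slack=0)
Line 4: ['hospital', 'page'] (min_width=13, slack=4)
Line 5: ['network', 'been'] (min_width=12, slack=5)
Line 6: ['content'] (min_width=7, slack=10)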